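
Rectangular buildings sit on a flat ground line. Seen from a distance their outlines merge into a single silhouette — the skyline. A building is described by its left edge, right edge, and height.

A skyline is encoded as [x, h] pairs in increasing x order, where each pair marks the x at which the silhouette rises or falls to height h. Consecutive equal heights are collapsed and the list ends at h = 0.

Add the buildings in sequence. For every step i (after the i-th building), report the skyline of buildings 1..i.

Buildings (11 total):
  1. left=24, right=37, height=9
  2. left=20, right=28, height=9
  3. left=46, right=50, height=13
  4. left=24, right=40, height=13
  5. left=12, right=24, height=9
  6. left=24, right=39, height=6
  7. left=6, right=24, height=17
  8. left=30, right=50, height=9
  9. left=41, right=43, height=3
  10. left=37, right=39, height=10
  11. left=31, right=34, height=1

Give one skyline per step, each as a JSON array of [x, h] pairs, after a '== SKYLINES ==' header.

== SKYLINES ==
[[24,9],[37,0]]
[[20,9],[37,0]]
[[20,9],[37,0],[46,13],[50,0]]
[[20,9],[24,13],[40,0],[46,13],[50,0]]
[[12,9],[24,13],[40,0],[46,13],[50,0]]
[[12,9],[24,13],[40,0],[46,13],[50,0]]
[[6,17],[24,13],[40,0],[46,13],[50,0]]
[[6,17],[24,13],[40,9],[46,13],[50,0]]
[[6,17],[24,13],[40,9],[46,13],[50,0]]
[[6,17],[24,13],[40,9],[46,13],[50,0]]
[[6,17],[24,13],[40,9],[46,13],[50,0]]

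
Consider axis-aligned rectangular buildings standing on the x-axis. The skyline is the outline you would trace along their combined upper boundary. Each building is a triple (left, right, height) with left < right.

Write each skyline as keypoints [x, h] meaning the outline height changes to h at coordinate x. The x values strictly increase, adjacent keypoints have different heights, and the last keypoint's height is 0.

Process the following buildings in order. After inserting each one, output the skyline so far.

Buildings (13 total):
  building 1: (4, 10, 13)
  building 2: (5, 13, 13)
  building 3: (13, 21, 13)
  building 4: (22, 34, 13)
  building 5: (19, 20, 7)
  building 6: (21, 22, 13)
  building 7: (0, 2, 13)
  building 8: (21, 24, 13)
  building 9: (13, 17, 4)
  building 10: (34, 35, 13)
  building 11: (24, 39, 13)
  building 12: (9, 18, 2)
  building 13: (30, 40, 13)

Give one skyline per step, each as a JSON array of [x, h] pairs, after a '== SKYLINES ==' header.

== SKYLINES ==
[[4,13],[10,0]]
[[4,13],[13,0]]
[[4,13],[21,0]]
[[4,13],[21,0],[22,13],[34,0]]
[[4,13],[21,0],[22,13],[34,0]]
[[4,13],[34,0]]
[[0,13],[2,0],[4,13],[34,0]]
[[0,13],[2,0],[4,13],[34,0]]
[[0,13],[2,0],[4,13],[34,0]]
[[0,13],[2,0],[4,13],[35,0]]
[[0,13],[2,0],[4,13],[39,0]]
[[0,13],[2,0],[4,13],[39,0]]
[[0,13],[2,0],[4,13],[40,0]]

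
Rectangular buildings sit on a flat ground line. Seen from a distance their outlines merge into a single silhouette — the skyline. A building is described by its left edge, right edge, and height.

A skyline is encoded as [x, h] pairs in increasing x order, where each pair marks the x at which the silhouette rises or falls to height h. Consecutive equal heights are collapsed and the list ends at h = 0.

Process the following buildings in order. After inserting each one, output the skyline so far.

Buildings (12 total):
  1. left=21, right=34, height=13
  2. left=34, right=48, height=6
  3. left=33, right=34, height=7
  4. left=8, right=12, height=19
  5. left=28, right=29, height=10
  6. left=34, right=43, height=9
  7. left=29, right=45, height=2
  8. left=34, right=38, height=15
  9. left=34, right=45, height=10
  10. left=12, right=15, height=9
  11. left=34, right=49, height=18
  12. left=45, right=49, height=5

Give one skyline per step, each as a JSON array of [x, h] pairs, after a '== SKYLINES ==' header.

== SKYLINES ==
[[21,13],[34,0]]
[[21,13],[34,6],[48,0]]
[[21,13],[34,6],[48,0]]
[[8,19],[12,0],[21,13],[34,6],[48,0]]
[[8,19],[12,0],[21,13],[34,6],[48,0]]
[[8,19],[12,0],[21,13],[34,9],[43,6],[48,0]]
[[8,19],[12,0],[21,13],[34,9],[43,6],[48,0]]
[[8,19],[12,0],[21,13],[34,15],[38,9],[43,6],[48,0]]
[[8,19],[12,0],[21,13],[34,15],[38,10],[45,6],[48,0]]
[[8,19],[12,9],[15,0],[21,13],[34,15],[38,10],[45,6],[48,0]]
[[8,19],[12,9],[15,0],[21,13],[34,18],[49,0]]
[[8,19],[12,9],[15,0],[21,13],[34,18],[49,0]]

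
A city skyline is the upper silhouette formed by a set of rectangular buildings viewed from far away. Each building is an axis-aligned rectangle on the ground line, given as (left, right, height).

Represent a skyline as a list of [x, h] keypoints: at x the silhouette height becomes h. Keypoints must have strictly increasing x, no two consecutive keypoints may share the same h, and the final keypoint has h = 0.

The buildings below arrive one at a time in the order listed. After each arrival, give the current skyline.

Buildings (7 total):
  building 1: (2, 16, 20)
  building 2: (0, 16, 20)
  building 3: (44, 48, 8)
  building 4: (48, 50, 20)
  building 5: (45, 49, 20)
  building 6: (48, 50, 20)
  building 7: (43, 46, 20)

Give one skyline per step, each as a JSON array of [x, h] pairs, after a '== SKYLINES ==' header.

== SKYLINES ==
[[2,20],[16,0]]
[[0,20],[16,0]]
[[0,20],[16,0],[44,8],[48,0]]
[[0,20],[16,0],[44,8],[48,20],[50,0]]
[[0,20],[16,0],[44,8],[45,20],[50,0]]
[[0,20],[16,0],[44,8],[45,20],[50,0]]
[[0,20],[16,0],[43,20],[50,0]]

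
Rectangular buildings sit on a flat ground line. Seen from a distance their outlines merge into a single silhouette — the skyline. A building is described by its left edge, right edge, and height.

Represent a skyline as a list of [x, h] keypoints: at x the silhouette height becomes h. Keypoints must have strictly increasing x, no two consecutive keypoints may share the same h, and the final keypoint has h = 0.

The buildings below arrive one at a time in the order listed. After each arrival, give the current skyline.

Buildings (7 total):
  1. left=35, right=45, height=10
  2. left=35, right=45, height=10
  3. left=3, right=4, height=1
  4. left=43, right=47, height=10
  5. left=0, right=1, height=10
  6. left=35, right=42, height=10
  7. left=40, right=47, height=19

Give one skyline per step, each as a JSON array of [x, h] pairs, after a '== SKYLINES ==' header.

== SKYLINES ==
[[35,10],[45,0]]
[[35,10],[45,0]]
[[3,1],[4,0],[35,10],[45,0]]
[[3,1],[4,0],[35,10],[47,0]]
[[0,10],[1,0],[3,1],[4,0],[35,10],[47,0]]
[[0,10],[1,0],[3,1],[4,0],[35,10],[47,0]]
[[0,10],[1,0],[3,1],[4,0],[35,10],[40,19],[47,0]]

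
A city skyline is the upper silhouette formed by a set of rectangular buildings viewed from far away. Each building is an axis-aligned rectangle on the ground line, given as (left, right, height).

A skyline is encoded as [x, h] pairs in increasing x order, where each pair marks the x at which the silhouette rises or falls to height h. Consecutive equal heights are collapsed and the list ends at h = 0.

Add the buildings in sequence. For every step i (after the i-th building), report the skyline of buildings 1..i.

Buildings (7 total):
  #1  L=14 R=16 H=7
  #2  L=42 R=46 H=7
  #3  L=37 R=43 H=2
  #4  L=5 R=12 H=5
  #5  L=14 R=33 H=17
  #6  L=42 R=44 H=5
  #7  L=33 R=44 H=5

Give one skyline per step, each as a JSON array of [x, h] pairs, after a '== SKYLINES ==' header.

== SKYLINES ==
[[14,7],[16,0]]
[[14,7],[16,0],[42,7],[46,0]]
[[14,7],[16,0],[37,2],[42,7],[46,0]]
[[5,5],[12,0],[14,7],[16,0],[37,2],[42,7],[46,0]]
[[5,5],[12,0],[14,17],[33,0],[37,2],[42,7],[46,0]]
[[5,5],[12,0],[14,17],[33,0],[37,2],[42,7],[46,0]]
[[5,5],[12,0],[14,17],[33,5],[42,7],[46,0]]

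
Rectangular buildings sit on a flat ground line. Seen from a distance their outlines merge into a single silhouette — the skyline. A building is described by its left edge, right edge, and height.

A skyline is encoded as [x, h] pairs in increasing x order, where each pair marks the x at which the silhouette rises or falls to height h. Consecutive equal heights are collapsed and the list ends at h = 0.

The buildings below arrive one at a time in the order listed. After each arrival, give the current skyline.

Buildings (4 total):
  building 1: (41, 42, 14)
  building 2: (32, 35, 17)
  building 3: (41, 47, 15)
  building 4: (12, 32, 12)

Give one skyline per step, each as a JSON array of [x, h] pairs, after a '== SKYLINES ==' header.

== SKYLINES ==
[[41,14],[42,0]]
[[32,17],[35,0],[41,14],[42,0]]
[[32,17],[35,0],[41,15],[47,0]]
[[12,12],[32,17],[35,0],[41,15],[47,0]]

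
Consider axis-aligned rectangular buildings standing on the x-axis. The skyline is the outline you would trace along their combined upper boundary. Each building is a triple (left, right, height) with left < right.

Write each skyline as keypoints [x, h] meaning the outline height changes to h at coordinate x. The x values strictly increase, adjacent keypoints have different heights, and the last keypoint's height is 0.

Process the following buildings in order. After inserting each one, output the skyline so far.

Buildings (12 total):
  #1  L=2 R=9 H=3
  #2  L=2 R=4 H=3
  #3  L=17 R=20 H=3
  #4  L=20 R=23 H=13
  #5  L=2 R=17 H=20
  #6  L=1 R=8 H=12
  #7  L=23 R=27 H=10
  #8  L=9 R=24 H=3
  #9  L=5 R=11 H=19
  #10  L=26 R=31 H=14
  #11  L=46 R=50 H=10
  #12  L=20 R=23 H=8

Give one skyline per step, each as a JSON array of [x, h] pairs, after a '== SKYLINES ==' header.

== SKYLINES ==
[[2,3],[9,0]]
[[2,3],[9,0]]
[[2,3],[9,0],[17,3],[20,0]]
[[2,3],[9,0],[17,3],[20,13],[23,0]]
[[2,20],[17,3],[20,13],[23,0]]
[[1,12],[2,20],[17,3],[20,13],[23,0]]
[[1,12],[2,20],[17,3],[20,13],[23,10],[27,0]]
[[1,12],[2,20],[17,3],[20,13],[23,10],[27,0]]
[[1,12],[2,20],[17,3],[20,13],[23,10],[27,0]]
[[1,12],[2,20],[17,3],[20,13],[23,10],[26,14],[31,0]]
[[1,12],[2,20],[17,3],[20,13],[23,10],[26,14],[31,0],[46,10],[50,0]]
[[1,12],[2,20],[17,3],[20,13],[23,10],[26,14],[31,0],[46,10],[50,0]]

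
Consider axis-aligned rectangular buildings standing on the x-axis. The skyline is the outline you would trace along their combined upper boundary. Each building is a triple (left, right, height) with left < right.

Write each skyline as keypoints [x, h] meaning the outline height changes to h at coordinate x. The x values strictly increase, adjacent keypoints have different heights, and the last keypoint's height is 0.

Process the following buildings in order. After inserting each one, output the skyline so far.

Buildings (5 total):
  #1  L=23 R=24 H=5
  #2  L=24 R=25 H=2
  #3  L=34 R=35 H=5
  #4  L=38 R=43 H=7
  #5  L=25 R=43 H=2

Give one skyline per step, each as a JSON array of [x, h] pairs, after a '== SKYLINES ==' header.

== SKYLINES ==
[[23,5],[24,0]]
[[23,5],[24,2],[25,0]]
[[23,5],[24,2],[25,0],[34,5],[35,0]]
[[23,5],[24,2],[25,0],[34,5],[35,0],[38,7],[43,0]]
[[23,5],[24,2],[34,5],[35,2],[38,7],[43,0]]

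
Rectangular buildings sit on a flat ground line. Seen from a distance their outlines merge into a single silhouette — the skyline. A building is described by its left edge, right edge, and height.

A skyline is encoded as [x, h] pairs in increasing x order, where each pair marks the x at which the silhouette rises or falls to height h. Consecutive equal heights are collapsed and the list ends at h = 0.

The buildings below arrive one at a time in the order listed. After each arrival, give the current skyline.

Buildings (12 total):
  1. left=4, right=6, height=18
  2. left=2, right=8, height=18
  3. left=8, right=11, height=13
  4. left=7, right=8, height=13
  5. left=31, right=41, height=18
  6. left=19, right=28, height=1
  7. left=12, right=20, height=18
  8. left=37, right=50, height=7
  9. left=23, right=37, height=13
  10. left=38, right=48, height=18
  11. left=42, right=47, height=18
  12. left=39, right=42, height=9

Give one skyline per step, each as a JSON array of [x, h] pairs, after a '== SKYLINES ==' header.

== SKYLINES ==
[[4,18],[6,0]]
[[2,18],[8,0]]
[[2,18],[8,13],[11,0]]
[[2,18],[8,13],[11,0]]
[[2,18],[8,13],[11,0],[31,18],[41,0]]
[[2,18],[8,13],[11,0],[19,1],[28,0],[31,18],[41,0]]
[[2,18],[8,13],[11,0],[12,18],[20,1],[28,0],[31,18],[41,0]]
[[2,18],[8,13],[11,0],[12,18],[20,1],[28,0],[31,18],[41,7],[50,0]]
[[2,18],[8,13],[11,0],[12,18],[20,1],[23,13],[31,18],[41,7],[50,0]]
[[2,18],[8,13],[11,0],[12,18],[20,1],[23,13],[31,18],[48,7],[50,0]]
[[2,18],[8,13],[11,0],[12,18],[20,1],[23,13],[31,18],[48,7],[50,0]]
[[2,18],[8,13],[11,0],[12,18],[20,1],[23,13],[31,18],[48,7],[50,0]]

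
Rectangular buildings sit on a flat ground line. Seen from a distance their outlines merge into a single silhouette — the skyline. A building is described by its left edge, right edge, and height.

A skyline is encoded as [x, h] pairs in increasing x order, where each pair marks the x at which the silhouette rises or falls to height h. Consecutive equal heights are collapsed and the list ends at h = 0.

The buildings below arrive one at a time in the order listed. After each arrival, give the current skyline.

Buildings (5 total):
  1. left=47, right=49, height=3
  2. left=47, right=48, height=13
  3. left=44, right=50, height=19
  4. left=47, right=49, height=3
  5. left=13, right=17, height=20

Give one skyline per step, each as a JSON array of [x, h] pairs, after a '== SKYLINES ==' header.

== SKYLINES ==
[[47,3],[49,0]]
[[47,13],[48,3],[49,0]]
[[44,19],[50,0]]
[[44,19],[50,0]]
[[13,20],[17,0],[44,19],[50,0]]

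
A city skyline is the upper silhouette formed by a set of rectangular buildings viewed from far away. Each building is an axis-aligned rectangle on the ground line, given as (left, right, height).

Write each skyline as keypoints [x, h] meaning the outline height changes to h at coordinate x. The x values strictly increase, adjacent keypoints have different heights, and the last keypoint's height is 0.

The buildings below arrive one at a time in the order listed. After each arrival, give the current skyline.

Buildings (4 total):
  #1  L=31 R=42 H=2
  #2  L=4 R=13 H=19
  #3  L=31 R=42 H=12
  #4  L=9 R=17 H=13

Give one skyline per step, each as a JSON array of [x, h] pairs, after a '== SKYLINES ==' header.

== SKYLINES ==
[[31,2],[42,0]]
[[4,19],[13,0],[31,2],[42,0]]
[[4,19],[13,0],[31,12],[42,0]]
[[4,19],[13,13],[17,0],[31,12],[42,0]]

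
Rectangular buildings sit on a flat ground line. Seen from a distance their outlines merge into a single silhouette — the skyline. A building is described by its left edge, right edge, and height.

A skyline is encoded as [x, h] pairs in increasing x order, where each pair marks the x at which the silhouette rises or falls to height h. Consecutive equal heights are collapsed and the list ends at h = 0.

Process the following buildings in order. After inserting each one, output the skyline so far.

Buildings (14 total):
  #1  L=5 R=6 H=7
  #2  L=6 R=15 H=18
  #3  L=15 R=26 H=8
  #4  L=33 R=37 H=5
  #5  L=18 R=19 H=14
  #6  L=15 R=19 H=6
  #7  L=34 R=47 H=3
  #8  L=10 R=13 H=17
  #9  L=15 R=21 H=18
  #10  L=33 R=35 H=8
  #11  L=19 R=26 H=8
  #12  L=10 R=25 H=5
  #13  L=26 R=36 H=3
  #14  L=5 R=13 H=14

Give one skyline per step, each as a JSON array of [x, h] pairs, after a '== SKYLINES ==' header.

== SKYLINES ==
[[5,7],[6,0]]
[[5,7],[6,18],[15,0]]
[[5,7],[6,18],[15,8],[26,0]]
[[5,7],[6,18],[15,8],[26,0],[33,5],[37,0]]
[[5,7],[6,18],[15,8],[18,14],[19,8],[26,0],[33,5],[37,0]]
[[5,7],[6,18],[15,8],[18,14],[19,8],[26,0],[33,5],[37,0]]
[[5,7],[6,18],[15,8],[18,14],[19,8],[26,0],[33,5],[37,3],[47,0]]
[[5,7],[6,18],[15,8],[18,14],[19,8],[26,0],[33,5],[37,3],[47,0]]
[[5,7],[6,18],[21,8],[26,0],[33,5],[37,3],[47,0]]
[[5,7],[6,18],[21,8],[26,0],[33,8],[35,5],[37,3],[47,0]]
[[5,7],[6,18],[21,8],[26,0],[33,8],[35,5],[37,3],[47,0]]
[[5,7],[6,18],[21,8],[26,0],[33,8],[35,5],[37,3],[47,0]]
[[5,7],[6,18],[21,8],[26,3],[33,8],[35,5],[37,3],[47,0]]
[[5,14],[6,18],[21,8],[26,3],[33,8],[35,5],[37,3],[47,0]]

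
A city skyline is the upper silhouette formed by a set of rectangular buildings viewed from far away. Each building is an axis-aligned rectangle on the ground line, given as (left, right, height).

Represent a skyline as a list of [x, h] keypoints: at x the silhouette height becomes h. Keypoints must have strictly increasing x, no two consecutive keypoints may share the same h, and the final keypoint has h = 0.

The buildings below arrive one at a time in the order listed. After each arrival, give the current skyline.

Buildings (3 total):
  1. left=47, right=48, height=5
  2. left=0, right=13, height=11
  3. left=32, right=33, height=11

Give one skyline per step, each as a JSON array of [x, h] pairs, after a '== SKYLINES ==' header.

== SKYLINES ==
[[47,5],[48,0]]
[[0,11],[13,0],[47,5],[48,0]]
[[0,11],[13,0],[32,11],[33,0],[47,5],[48,0]]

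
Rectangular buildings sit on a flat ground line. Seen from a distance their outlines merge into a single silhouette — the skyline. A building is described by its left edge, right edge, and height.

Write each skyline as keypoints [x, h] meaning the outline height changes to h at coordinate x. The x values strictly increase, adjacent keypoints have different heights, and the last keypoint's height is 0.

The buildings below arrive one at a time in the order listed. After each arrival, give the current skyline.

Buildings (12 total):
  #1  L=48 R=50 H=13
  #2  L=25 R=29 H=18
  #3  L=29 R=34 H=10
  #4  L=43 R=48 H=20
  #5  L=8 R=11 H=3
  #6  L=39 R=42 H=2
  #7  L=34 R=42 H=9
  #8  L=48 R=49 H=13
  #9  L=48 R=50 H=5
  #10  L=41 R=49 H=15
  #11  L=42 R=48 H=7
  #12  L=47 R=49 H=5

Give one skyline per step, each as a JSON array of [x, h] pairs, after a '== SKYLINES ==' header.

== SKYLINES ==
[[48,13],[50,0]]
[[25,18],[29,0],[48,13],[50,0]]
[[25,18],[29,10],[34,0],[48,13],[50,0]]
[[25,18],[29,10],[34,0],[43,20],[48,13],[50,0]]
[[8,3],[11,0],[25,18],[29,10],[34,0],[43,20],[48,13],[50,0]]
[[8,3],[11,0],[25,18],[29,10],[34,0],[39,2],[42,0],[43,20],[48,13],[50,0]]
[[8,3],[11,0],[25,18],[29,10],[34,9],[42,0],[43,20],[48,13],[50,0]]
[[8,3],[11,0],[25,18],[29,10],[34,9],[42,0],[43,20],[48,13],[50,0]]
[[8,3],[11,0],[25,18],[29,10],[34,9],[42,0],[43,20],[48,13],[50,0]]
[[8,3],[11,0],[25,18],[29,10],[34,9],[41,15],[43,20],[48,15],[49,13],[50,0]]
[[8,3],[11,0],[25,18],[29,10],[34,9],[41,15],[43,20],[48,15],[49,13],[50,0]]
[[8,3],[11,0],[25,18],[29,10],[34,9],[41,15],[43,20],[48,15],[49,13],[50,0]]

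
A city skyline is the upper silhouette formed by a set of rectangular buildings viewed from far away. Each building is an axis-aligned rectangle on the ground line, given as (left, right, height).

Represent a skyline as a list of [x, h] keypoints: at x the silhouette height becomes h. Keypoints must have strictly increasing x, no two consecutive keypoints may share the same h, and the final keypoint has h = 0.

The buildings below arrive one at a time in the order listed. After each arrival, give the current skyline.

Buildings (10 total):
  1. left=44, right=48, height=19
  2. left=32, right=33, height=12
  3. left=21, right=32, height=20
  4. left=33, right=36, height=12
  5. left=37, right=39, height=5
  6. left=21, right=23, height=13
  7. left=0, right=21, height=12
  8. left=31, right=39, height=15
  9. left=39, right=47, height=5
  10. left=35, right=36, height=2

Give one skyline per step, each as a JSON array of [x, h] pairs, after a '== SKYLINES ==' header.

== SKYLINES ==
[[44,19],[48,0]]
[[32,12],[33,0],[44,19],[48,0]]
[[21,20],[32,12],[33,0],[44,19],[48,0]]
[[21,20],[32,12],[36,0],[44,19],[48,0]]
[[21,20],[32,12],[36,0],[37,5],[39,0],[44,19],[48,0]]
[[21,20],[32,12],[36,0],[37,5],[39,0],[44,19],[48,0]]
[[0,12],[21,20],[32,12],[36,0],[37,5],[39,0],[44,19],[48,0]]
[[0,12],[21,20],[32,15],[39,0],[44,19],[48,0]]
[[0,12],[21,20],[32,15],[39,5],[44,19],[48,0]]
[[0,12],[21,20],[32,15],[39,5],[44,19],[48,0]]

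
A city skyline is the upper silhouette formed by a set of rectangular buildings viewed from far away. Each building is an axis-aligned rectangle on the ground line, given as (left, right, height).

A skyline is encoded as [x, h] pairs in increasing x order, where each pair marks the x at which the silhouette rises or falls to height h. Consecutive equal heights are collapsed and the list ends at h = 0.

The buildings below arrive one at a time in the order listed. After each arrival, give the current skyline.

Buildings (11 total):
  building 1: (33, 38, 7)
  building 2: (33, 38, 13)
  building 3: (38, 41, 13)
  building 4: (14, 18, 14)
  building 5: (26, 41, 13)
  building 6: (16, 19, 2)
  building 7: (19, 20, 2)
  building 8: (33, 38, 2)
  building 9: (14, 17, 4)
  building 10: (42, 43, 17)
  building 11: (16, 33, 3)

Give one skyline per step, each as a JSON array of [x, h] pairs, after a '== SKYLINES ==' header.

== SKYLINES ==
[[33,7],[38,0]]
[[33,13],[38,0]]
[[33,13],[41,0]]
[[14,14],[18,0],[33,13],[41,0]]
[[14,14],[18,0],[26,13],[41,0]]
[[14,14],[18,2],[19,0],[26,13],[41,0]]
[[14,14],[18,2],[20,0],[26,13],[41,0]]
[[14,14],[18,2],[20,0],[26,13],[41,0]]
[[14,14],[18,2],[20,0],[26,13],[41,0]]
[[14,14],[18,2],[20,0],[26,13],[41,0],[42,17],[43,0]]
[[14,14],[18,3],[26,13],[41,0],[42,17],[43,0]]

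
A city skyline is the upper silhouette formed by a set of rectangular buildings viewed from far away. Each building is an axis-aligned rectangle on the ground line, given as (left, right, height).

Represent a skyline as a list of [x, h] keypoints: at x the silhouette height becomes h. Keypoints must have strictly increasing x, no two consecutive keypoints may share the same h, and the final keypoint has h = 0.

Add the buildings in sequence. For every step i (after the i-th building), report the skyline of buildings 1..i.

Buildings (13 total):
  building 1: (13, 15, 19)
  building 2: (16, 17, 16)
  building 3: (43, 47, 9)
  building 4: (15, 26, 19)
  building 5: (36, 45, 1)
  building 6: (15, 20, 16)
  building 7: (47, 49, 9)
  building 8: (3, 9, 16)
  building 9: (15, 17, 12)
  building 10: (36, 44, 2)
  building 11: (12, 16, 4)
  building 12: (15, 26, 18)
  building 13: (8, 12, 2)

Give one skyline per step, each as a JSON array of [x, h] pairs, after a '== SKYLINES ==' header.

== SKYLINES ==
[[13,19],[15,0]]
[[13,19],[15,0],[16,16],[17,0]]
[[13,19],[15,0],[16,16],[17,0],[43,9],[47,0]]
[[13,19],[26,0],[43,9],[47,0]]
[[13,19],[26,0],[36,1],[43,9],[47,0]]
[[13,19],[26,0],[36,1],[43,9],[47,0]]
[[13,19],[26,0],[36,1],[43,9],[49,0]]
[[3,16],[9,0],[13,19],[26,0],[36,1],[43,9],[49,0]]
[[3,16],[9,0],[13,19],[26,0],[36,1],[43,9],[49,0]]
[[3,16],[9,0],[13,19],[26,0],[36,2],[43,9],[49,0]]
[[3,16],[9,0],[12,4],[13,19],[26,0],[36,2],[43,9],[49,0]]
[[3,16],[9,0],[12,4],[13,19],[26,0],[36,2],[43,9],[49,0]]
[[3,16],[9,2],[12,4],[13,19],[26,0],[36,2],[43,9],[49,0]]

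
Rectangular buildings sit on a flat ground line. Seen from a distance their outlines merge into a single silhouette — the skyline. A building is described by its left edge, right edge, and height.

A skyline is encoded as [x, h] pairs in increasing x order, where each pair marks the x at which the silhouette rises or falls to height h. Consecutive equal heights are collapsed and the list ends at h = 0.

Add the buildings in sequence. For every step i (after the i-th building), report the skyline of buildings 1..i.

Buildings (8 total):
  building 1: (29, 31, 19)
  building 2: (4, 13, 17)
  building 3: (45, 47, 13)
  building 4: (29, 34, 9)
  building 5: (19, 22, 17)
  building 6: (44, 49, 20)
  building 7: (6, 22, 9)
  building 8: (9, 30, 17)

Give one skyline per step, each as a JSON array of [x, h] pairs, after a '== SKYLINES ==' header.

== SKYLINES ==
[[29,19],[31,0]]
[[4,17],[13,0],[29,19],[31,0]]
[[4,17],[13,0],[29,19],[31,0],[45,13],[47,0]]
[[4,17],[13,0],[29,19],[31,9],[34,0],[45,13],[47,0]]
[[4,17],[13,0],[19,17],[22,0],[29,19],[31,9],[34,0],[45,13],[47,0]]
[[4,17],[13,0],[19,17],[22,0],[29,19],[31,9],[34,0],[44,20],[49,0]]
[[4,17],[13,9],[19,17],[22,0],[29,19],[31,9],[34,0],[44,20],[49,0]]
[[4,17],[29,19],[31,9],[34,0],[44,20],[49,0]]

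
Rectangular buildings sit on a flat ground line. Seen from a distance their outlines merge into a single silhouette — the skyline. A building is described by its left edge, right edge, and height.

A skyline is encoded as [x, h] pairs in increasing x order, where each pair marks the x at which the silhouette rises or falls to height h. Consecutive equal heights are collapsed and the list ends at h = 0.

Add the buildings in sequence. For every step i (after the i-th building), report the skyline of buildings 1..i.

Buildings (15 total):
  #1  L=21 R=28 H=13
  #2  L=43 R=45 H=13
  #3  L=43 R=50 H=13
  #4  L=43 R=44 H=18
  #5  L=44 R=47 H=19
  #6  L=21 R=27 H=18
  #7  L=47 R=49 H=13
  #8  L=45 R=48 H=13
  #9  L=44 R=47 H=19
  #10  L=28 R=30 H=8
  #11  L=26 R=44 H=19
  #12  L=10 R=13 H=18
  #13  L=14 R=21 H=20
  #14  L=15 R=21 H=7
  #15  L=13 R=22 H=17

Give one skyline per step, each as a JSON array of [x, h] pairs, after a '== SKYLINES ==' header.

== SKYLINES ==
[[21,13],[28,0]]
[[21,13],[28,0],[43,13],[45,0]]
[[21,13],[28,0],[43,13],[50,0]]
[[21,13],[28,0],[43,18],[44,13],[50,0]]
[[21,13],[28,0],[43,18],[44,19],[47,13],[50,0]]
[[21,18],[27,13],[28,0],[43,18],[44,19],[47,13],[50,0]]
[[21,18],[27,13],[28,0],[43,18],[44,19],[47,13],[50,0]]
[[21,18],[27,13],[28,0],[43,18],[44,19],[47,13],[50,0]]
[[21,18],[27,13],[28,0],[43,18],[44,19],[47,13],[50,0]]
[[21,18],[27,13],[28,8],[30,0],[43,18],[44,19],[47,13],[50,0]]
[[21,18],[26,19],[47,13],[50,0]]
[[10,18],[13,0],[21,18],[26,19],[47,13],[50,0]]
[[10,18],[13,0],[14,20],[21,18],[26,19],[47,13],[50,0]]
[[10,18],[13,0],[14,20],[21,18],[26,19],[47,13],[50,0]]
[[10,18],[13,17],[14,20],[21,18],[26,19],[47,13],[50,0]]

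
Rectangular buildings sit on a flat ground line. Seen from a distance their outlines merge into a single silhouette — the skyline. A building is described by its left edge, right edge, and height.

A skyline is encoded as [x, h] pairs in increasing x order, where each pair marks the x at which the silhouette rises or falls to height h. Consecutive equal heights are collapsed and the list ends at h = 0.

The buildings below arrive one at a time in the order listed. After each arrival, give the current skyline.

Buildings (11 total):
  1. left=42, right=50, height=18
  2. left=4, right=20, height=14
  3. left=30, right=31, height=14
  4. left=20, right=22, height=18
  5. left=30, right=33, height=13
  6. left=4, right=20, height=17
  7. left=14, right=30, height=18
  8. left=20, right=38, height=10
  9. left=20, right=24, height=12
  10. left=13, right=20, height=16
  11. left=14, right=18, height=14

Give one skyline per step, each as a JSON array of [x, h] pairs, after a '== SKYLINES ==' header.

== SKYLINES ==
[[42,18],[50,0]]
[[4,14],[20,0],[42,18],[50,0]]
[[4,14],[20,0],[30,14],[31,0],[42,18],[50,0]]
[[4,14],[20,18],[22,0],[30,14],[31,0],[42,18],[50,0]]
[[4,14],[20,18],[22,0],[30,14],[31,13],[33,0],[42,18],[50,0]]
[[4,17],[20,18],[22,0],[30,14],[31,13],[33,0],[42,18],[50,0]]
[[4,17],[14,18],[30,14],[31,13],[33,0],[42,18],[50,0]]
[[4,17],[14,18],[30,14],[31,13],[33,10],[38,0],[42,18],[50,0]]
[[4,17],[14,18],[30,14],[31,13],[33,10],[38,0],[42,18],[50,0]]
[[4,17],[14,18],[30,14],[31,13],[33,10],[38,0],[42,18],[50,0]]
[[4,17],[14,18],[30,14],[31,13],[33,10],[38,0],[42,18],[50,0]]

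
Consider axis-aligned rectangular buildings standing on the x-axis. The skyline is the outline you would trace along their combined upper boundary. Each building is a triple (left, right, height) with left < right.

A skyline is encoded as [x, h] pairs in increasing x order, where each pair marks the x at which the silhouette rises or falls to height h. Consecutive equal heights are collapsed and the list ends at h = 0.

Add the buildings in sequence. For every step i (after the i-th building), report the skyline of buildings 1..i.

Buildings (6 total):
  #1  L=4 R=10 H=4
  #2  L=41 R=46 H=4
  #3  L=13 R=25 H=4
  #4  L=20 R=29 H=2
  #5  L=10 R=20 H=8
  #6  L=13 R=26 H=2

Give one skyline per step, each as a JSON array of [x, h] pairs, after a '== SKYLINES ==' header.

== SKYLINES ==
[[4,4],[10,0]]
[[4,4],[10,0],[41,4],[46,0]]
[[4,4],[10,0],[13,4],[25,0],[41,4],[46,0]]
[[4,4],[10,0],[13,4],[25,2],[29,0],[41,4],[46,0]]
[[4,4],[10,8],[20,4],[25,2],[29,0],[41,4],[46,0]]
[[4,4],[10,8],[20,4],[25,2],[29,0],[41,4],[46,0]]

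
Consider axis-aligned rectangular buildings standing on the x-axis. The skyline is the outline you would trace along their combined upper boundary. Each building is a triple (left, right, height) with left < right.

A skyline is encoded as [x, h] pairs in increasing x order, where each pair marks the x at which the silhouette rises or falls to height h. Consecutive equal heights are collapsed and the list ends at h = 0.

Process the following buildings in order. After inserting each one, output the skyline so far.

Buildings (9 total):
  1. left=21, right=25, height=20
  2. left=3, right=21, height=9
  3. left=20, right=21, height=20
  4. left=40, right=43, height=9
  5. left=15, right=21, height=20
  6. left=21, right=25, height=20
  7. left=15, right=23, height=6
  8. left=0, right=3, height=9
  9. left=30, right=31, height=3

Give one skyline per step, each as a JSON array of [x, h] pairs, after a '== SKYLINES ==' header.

== SKYLINES ==
[[21,20],[25,0]]
[[3,9],[21,20],[25,0]]
[[3,9],[20,20],[25,0]]
[[3,9],[20,20],[25,0],[40,9],[43,0]]
[[3,9],[15,20],[25,0],[40,9],[43,0]]
[[3,9],[15,20],[25,0],[40,9],[43,0]]
[[3,9],[15,20],[25,0],[40,9],[43,0]]
[[0,9],[15,20],[25,0],[40,9],[43,0]]
[[0,9],[15,20],[25,0],[30,3],[31,0],[40,9],[43,0]]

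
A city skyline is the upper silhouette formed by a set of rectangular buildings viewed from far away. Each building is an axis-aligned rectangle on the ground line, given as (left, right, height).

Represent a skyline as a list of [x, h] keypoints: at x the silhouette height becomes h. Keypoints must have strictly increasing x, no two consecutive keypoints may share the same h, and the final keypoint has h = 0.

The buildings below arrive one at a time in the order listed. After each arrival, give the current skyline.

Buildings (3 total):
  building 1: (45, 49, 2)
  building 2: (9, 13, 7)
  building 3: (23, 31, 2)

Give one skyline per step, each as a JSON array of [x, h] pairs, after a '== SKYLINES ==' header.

== SKYLINES ==
[[45,2],[49,0]]
[[9,7],[13,0],[45,2],[49,0]]
[[9,7],[13,0],[23,2],[31,0],[45,2],[49,0]]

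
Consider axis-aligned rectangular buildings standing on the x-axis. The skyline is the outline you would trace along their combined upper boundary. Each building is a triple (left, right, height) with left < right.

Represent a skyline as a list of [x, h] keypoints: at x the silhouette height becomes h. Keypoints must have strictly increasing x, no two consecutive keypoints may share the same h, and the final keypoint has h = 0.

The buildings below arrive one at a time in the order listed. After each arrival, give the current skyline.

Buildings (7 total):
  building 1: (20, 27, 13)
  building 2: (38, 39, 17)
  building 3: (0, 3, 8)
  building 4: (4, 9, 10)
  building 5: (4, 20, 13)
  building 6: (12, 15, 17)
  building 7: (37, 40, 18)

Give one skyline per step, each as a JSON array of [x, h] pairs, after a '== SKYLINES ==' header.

== SKYLINES ==
[[20,13],[27,0]]
[[20,13],[27,0],[38,17],[39,0]]
[[0,8],[3,0],[20,13],[27,0],[38,17],[39,0]]
[[0,8],[3,0],[4,10],[9,0],[20,13],[27,0],[38,17],[39,0]]
[[0,8],[3,0],[4,13],[27,0],[38,17],[39,0]]
[[0,8],[3,0],[4,13],[12,17],[15,13],[27,0],[38,17],[39,0]]
[[0,8],[3,0],[4,13],[12,17],[15,13],[27,0],[37,18],[40,0]]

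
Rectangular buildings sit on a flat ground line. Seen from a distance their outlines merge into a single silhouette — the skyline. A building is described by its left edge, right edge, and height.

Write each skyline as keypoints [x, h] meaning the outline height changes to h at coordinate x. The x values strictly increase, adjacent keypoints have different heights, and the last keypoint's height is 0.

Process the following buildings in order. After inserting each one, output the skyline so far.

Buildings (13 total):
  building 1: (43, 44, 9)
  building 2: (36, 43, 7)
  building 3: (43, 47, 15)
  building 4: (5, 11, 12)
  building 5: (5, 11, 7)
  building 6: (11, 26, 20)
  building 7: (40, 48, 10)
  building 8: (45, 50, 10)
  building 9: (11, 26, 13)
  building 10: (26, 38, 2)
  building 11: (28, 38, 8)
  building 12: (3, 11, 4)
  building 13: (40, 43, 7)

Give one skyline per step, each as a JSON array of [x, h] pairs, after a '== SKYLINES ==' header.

== SKYLINES ==
[[43,9],[44,0]]
[[36,7],[43,9],[44,0]]
[[36,7],[43,15],[47,0]]
[[5,12],[11,0],[36,7],[43,15],[47,0]]
[[5,12],[11,0],[36,7],[43,15],[47,0]]
[[5,12],[11,20],[26,0],[36,7],[43,15],[47,0]]
[[5,12],[11,20],[26,0],[36,7],[40,10],[43,15],[47,10],[48,0]]
[[5,12],[11,20],[26,0],[36,7],[40,10],[43,15],[47,10],[50,0]]
[[5,12],[11,20],[26,0],[36,7],[40,10],[43,15],[47,10],[50,0]]
[[5,12],[11,20],[26,2],[36,7],[40,10],[43,15],[47,10],[50,0]]
[[5,12],[11,20],[26,2],[28,8],[38,7],[40,10],[43,15],[47,10],[50,0]]
[[3,4],[5,12],[11,20],[26,2],[28,8],[38,7],[40,10],[43,15],[47,10],[50,0]]
[[3,4],[5,12],[11,20],[26,2],[28,8],[38,7],[40,10],[43,15],[47,10],[50,0]]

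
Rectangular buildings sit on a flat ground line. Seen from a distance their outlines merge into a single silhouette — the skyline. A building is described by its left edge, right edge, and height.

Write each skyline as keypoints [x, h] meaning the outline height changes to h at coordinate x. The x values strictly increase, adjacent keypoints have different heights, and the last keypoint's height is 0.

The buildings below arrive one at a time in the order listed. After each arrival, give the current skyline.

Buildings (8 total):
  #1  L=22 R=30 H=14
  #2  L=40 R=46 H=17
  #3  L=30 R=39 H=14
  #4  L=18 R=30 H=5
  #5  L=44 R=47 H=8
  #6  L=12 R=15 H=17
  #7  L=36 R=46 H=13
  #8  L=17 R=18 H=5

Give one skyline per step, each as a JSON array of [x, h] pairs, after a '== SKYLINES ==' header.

== SKYLINES ==
[[22,14],[30,0]]
[[22,14],[30,0],[40,17],[46,0]]
[[22,14],[39,0],[40,17],[46,0]]
[[18,5],[22,14],[39,0],[40,17],[46,0]]
[[18,5],[22,14],[39,0],[40,17],[46,8],[47,0]]
[[12,17],[15,0],[18,5],[22,14],[39,0],[40,17],[46,8],[47,0]]
[[12,17],[15,0],[18,5],[22,14],[39,13],[40,17],[46,8],[47,0]]
[[12,17],[15,0],[17,5],[22,14],[39,13],[40,17],[46,8],[47,0]]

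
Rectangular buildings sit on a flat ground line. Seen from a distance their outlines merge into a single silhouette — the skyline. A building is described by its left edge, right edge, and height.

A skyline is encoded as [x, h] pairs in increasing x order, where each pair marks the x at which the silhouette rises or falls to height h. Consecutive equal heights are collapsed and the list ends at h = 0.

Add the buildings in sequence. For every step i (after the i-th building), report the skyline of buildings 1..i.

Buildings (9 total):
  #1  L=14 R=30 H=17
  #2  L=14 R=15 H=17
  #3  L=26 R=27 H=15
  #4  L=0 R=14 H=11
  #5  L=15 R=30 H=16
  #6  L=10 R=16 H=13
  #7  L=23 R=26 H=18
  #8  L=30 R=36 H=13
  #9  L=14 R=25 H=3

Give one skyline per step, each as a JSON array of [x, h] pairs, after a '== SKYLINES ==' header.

== SKYLINES ==
[[14,17],[30,0]]
[[14,17],[30,0]]
[[14,17],[30,0]]
[[0,11],[14,17],[30,0]]
[[0,11],[14,17],[30,0]]
[[0,11],[10,13],[14,17],[30,0]]
[[0,11],[10,13],[14,17],[23,18],[26,17],[30,0]]
[[0,11],[10,13],[14,17],[23,18],[26,17],[30,13],[36,0]]
[[0,11],[10,13],[14,17],[23,18],[26,17],[30,13],[36,0]]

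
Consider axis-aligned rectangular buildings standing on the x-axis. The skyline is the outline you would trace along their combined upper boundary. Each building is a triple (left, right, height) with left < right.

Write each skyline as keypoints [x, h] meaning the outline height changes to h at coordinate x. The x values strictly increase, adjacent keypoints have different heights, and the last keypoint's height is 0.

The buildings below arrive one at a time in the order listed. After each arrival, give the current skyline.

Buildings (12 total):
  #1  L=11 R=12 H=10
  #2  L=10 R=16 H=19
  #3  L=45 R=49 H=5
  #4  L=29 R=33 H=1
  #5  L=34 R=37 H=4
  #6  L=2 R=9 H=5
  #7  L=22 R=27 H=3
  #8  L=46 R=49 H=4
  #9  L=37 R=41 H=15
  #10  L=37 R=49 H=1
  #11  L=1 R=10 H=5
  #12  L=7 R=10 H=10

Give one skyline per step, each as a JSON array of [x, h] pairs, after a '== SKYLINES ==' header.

== SKYLINES ==
[[11,10],[12,0]]
[[10,19],[16,0]]
[[10,19],[16,0],[45,5],[49,0]]
[[10,19],[16,0],[29,1],[33,0],[45,5],[49,0]]
[[10,19],[16,0],[29,1],[33,0],[34,4],[37,0],[45,5],[49,0]]
[[2,5],[9,0],[10,19],[16,0],[29,1],[33,0],[34,4],[37,0],[45,5],[49,0]]
[[2,5],[9,0],[10,19],[16,0],[22,3],[27,0],[29,1],[33,0],[34,4],[37,0],[45,5],[49,0]]
[[2,5],[9,0],[10,19],[16,0],[22,3],[27,0],[29,1],[33,0],[34,4],[37,0],[45,5],[49,0]]
[[2,5],[9,0],[10,19],[16,0],[22,3],[27,0],[29,1],[33,0],[34,4],[37,15],[41,0],[45,5],[49,0]]
[[2,5],[9,0],[10,19],[16,0],[22,3],[27,0],[29,1],[33,0],[34,4],[37,15],[41,1],[45,5],[49,0]]
[[1,5],[10,19],[16,0],[22,3],[27,0],[29,1],[33,0],[34,4],[37,15],[41,1],[45,5],[49,0]]
[[1,5],[7,10],[10,19],[16,0],[22,3],[27,0],[29,1],[33,0],[34,4],[37,15],[41,1],[45,5],[49,0]]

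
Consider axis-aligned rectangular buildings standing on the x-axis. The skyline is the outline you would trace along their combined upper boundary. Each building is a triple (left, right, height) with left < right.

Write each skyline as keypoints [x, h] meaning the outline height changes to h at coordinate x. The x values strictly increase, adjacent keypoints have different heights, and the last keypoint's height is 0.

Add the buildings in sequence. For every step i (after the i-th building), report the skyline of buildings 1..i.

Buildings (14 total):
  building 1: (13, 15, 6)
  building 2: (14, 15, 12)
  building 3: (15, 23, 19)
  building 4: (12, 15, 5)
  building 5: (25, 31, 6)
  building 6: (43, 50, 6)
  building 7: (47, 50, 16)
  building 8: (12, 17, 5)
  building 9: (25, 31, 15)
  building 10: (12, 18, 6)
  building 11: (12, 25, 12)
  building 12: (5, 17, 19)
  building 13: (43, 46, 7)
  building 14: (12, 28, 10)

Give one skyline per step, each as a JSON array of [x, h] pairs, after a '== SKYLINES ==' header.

== SKYLINES ==
[[13,6],[15,0]]
[[13,6],[14,12],[15,0]]
[[13,6],[14,12],[15,19],[23,0]]
[[12,5],[13,6],[14,12],[15,19],[23,0]]
[[12,5],[13,6],[14,12],[15,19],[23,0],[25,6],[31,0]]
[[12,5],[13,6],[14,12],[15,19],[23,0],[25,6],[31,0],[43,6],[50,0]]
[[12,5],[13,6],[14,12],[15,19],[23,0],[25,6],[31,0],[43,6],[47,16],[50,0]]
[[12,5],[13,6],[14,12],[15,19],[23,0],[25,6],[31,0],[43,6],[47,16],[50,0]]
[[12,5],[13,6],[14,12],[15,19],[23,0],[25,15],[31,0],[43,6],[47,16],[50,0]]
[[12,6],[14,12],[15,19],[23,0],[25,15],[31,0],[43,6],[47,16],[50,0]]
[[12,12],[15,19],[23,12],[25,15],[31,0],[43,6],[47,16],[50,0]]
[[5,19],[23,12],[25,15],[31,0],[43,6],[47,16],[50,0]]
[[5,19],[23,12],[25,15],[31,0],[43,7],[46,6],[47,16],[50,0]]
[[5,19],[23,12],[25,15],[31,0],[43,7],[46,6],[47,16],[50,0]]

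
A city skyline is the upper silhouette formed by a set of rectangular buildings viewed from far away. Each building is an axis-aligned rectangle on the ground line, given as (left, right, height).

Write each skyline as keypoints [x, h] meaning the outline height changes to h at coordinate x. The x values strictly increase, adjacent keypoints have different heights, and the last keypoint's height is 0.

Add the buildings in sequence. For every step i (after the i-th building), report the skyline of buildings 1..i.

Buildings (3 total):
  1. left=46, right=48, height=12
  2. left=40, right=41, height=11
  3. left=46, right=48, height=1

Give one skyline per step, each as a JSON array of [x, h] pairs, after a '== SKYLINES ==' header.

== SKYLINES ==
[[46,12],[48,0]]
[[40,11],[41,0],[46,12],[48,0]]
[[40,11],[41,0],[46,12],[48,0]]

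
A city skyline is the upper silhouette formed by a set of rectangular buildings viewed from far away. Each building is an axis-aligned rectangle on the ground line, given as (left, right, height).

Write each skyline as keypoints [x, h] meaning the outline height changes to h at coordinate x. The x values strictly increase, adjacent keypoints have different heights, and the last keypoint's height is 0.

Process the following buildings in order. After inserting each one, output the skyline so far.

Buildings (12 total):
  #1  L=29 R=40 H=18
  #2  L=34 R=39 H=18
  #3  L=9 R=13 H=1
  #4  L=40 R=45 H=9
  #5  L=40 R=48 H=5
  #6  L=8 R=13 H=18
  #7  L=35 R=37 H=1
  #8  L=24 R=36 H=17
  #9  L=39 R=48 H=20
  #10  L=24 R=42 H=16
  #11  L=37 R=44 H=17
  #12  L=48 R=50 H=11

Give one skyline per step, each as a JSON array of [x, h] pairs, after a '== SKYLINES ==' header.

== SKYLINES ==
[[29,18],[40,0]]
[[29,18],[40,0]]
[[9,1],[13,0],[29,18],[40,0]]
[[9,1],[13,0],[29,18],[40,9],[45,0]]
[[9,1],[13,0],[29,18],[40,9],[45,5],[48,0]]
[[8,18],[13,0],[29,18],[40,9],[45,5],[48,0]]
[[8,18],[13,0],[29,18],[40,9],[45,5],[48,0]]
[[8,18],[13,0],[24,17],[29,18],[40,9],[45,5],[48,0]]
[[8,18],[13,0],[24,17],[29,18],[39,20],[48,0]]
[[8,18],[13,0],[24,17],[29,18],[39,20],[48,0]]
[[8,18],[13,0],[24,17],[29,18],[39,20],[48,0]]
[[8,18],[13,0],[24,17],[29,18],[39,20],[48,11],[50,0]]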